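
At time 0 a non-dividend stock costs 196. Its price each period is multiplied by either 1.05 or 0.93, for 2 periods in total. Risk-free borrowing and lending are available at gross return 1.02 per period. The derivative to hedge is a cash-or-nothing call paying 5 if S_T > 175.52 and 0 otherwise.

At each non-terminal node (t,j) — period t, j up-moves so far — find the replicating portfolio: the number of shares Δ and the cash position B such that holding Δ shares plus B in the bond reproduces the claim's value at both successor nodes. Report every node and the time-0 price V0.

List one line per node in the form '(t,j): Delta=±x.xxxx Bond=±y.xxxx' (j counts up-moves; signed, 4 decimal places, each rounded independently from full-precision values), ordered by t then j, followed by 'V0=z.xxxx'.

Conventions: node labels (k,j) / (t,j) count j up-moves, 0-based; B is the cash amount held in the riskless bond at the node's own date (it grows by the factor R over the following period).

(0,0): Delta=0.0521 Bond=-5.7069
(1,0): Delta=0.2286 Bond=-37.9902
(1,1): Delta=0.0000 Bond=4.9020
V0=4.5055

No-arbitrage ⇒ martingale measure with p* = (R−d)/(u−d) = 0.7500.
Terminal payoffs: V(2,0)=0.0000, V(2,1)=5.0000, V(2,2)=5.0000
(1,0): S=182.2800. Δ = (V_up−V_dn)/(S_up−S_dn) = (5.0000−0.0000)/(191.3940−169.5204) = 0.2286. V = [p*·5.0000 + (1−p*)·0.0000]/1.02 = 3.6765. B = V − Δ·S = -37.9902.
(1,1): S=205.8000. Δ = (V_up−V_dn)/(S_up−S_dn) = (5.0000−5.0000)/(216.0900−191.3940) = 0.0000. V = [p*·5.0000 + (1−p*)·5.0000]/1.02 = 4.9020. B = V − Δ·S = 4.9020.
(0,0): S=196.0000. Δ = (V_up−V_dn)/(S_up−S_dn) = (4.9020−3.6765)/(205.8000−182.2800) = 0.0521. V = [p*·4.9020 + (1−p*)·3.6765]/1.02 = 4.5055. B = V − Δ·S = -5.7069.
Check: Δ(0,0)·S0 + B(0,0) = 4.5055 = V0.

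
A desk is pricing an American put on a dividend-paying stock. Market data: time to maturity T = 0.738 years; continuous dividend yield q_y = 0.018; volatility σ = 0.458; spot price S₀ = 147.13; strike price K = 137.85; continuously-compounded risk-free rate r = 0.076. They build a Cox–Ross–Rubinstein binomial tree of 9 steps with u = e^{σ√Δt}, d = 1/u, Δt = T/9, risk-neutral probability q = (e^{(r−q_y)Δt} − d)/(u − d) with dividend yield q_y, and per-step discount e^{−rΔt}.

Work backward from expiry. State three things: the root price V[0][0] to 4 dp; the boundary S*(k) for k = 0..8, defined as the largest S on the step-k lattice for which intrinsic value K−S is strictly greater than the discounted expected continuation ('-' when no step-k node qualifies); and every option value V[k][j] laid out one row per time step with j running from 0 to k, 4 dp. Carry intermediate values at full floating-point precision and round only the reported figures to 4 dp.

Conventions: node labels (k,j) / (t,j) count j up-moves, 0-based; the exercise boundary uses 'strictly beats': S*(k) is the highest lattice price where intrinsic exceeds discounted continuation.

price = 15.7420
boundary = - - - - 87.0699 76.3677 87.0699 99.2719 113.1839
tree:
15.7420
22.0529 9.2537
30.0634 13.8440 4.5061
39.7430 20.1880 7.2963 1.6059
50.7801 28.5530 11.5790 2.8495 0.3080
61.4823 38.9274 17.9215 5.0037 0.6023 0.0000
70.8690 50.7801 26.8623 8.6731 1.1777 0.0000 0.0000
79.1020 61.4823 38.5781 14.7867 2.3028 0.0000 0.0000 0.0000
86.3230 70.8690 50.7801 24.6661 4.5028 0.0000 0.0000 0.0000 0.0000
92.6564 79.1020 61.4823 38.5781 8.8045 0.0000 0.0000 0.0000 0.0000 0.0000

params: Δt=0.08200 u=1.14014 d=0.87709 q=0.48538 e^(-rΔt)=0.99379
t_9 payoffs: 92.6564 79.1020 61.4823 38.5781 8.8045 0.0000 0.0000 0.0000 0.0000 0.0000
t_8: node(8,0) S=51.5270 payoff=86.3230 vs cont=85.5426 → 86.3230 [stop]  node(8,1) S=66.9810 payoff=70.8690 vs cont=70.1114 → 70.8690 [stop]  node(8,2) S=87.0699 payoff=50.7801 vs cont=50.0521 → 50.7801 [stop]  node(8,3) S=113.1839 payoff=24.6661 vs cont=23.9766 → 24.6661 [stop]  node(8,4) S=147.1300 payoff=0.0000 vs cont=4.5028 → 4.5028 [wait]  node(8,5) S=191.2572 payoff=0.0000 vs cont=0.0000 → 0.0000 [wait]  node(8,6) S=248.6190 payoff=0.0000 vs cont=0.0000 → 0.0000 [wait]  node(8,7) S=323.1847 payoff=0.0000 vs cont=0.0000 → 0.0000 [wait]  node(8,8) S=420.1142 payoff=0.0000 vs cont=0.0000 → 0.0000 [wait]  ⇒ S*(8)=113.1839
t_7: node(7,0) S=58.7480 payoff=79.1020 vs cont=78.3322 → 79.1020 [stop]  node(7,1) S=76.3677 payoff=61.4823 vs cont=60.7385 → 61.4823 [stop]  node(7,2) S=99.2719 payoff=38.5781 vs cont=37.8681 → 38.5781 [stop]  node(7,3) S=129.0455 payoff=8.8045 vs cont=14.7867 → 14.7867 [wait]  node(7,4) S=167.7488 payoff=0.0000 vs cont=2.3028 → 2.3028 [wait]  node(7,5) S=218.0600 payoff=0.0000 vs cont=0.0000 → 0.0000 [wait]  node(7,6) S=283.4605 payoff=0.0000 vs cont=0.0000 → 0.0000 [wait]  node(7,7) S=368.4759 payoff=0.0000 vs cont=0.0000 → 0.0000 [wait]  ⇒ S*(7)=99.2719
t_6: node(6,0) S=66.9810 payoff=70.8690 vs cont=70.1114 → 70.8690 [stop]  node(6,1) S=87.0699 payoff=50.7801 vs cont=50.0521 → 50.7801 [stop]  node(6,2) S=113.1839 payoff=24.6661 vs cont=26.8623 → 26.8623 [wait]  node(6,3) S=147.1300 payoff=0.0000 vs cont=8.6731 → 8.6731 [wait]  node(6,4) S=191.2572 payoff=0.0000 vs cont=1.1777 → 1.1777 [wait]  node(6,5) S=248.6190 payoff=0.0000 vs cont=0.0000 → 0.0000 [wait]  node(6,6) S=323.1847 payoff=0.0000 vs cont=0.0000 → 0.0000 [wait]  ⇒ S*(6)=87.0699
t_5: node(5,0) S=76.3677 payoff=61.4823 vs cont=60.7385 → 61.4823 [stop]  node(5,1) S=99.2719 payoff=38.5781 vs cont=38.9274 → 38.9274 [wait]  node(5,2) S=129.0455 payoff=8.8045 vs cont=17.9215 → 17.9215 [wait]  node(5,3) S=167.7488 payoff=0.0000 vs cont=5.0037 → 5.0037 [wait]  node(5,4) S=218.0600 payoff=0.0000 vs cont=0.6023 → 0.6023 [wait]  node(5,5) S=283.4605 payoff=0.0000 vs cont=0.0000 → 0.0000 [wait]  ⇒ S*(5)=76.3677
t_4: node(4,0) S=87.0699 payoff=50.7801 vs cont=50.2206 → 50.7801 [stop]  node(4,1) S=113.1839 payoff=24.6661 vs cont=28.5530 → 28.5530 [wait]  node(4,2) S=147.1300 payoff=0.0000 vs cont=11.5790 → 11.5790 [wait]  node(4,3) S=191.2572 payoff=0.0000 vs cont=2.8495 → 2.8495 [wait]  node(4,4) S=248.6190 payoff=0.0000 vs cont=0.3080 → 0.3080 [wait]  ⇒ S*(4)=87.0699
t_3: node(3,0) S=99.2719 payoff=38.5781 vs cont=39.7430 → 39.7430 [wait]  node(3,1) S=129.0455 payoff=8.8045 vs cont=20.1880 → 20.1880 [wait]  node(3,2) S=167.7488 payoff=0.0000 vs cont=7.2963 → 7.2963 [wait]  node(3,3) S=218.0600 payoff=0.0000 vs cont=1.6059 → 1.6059 [wait]  ⇒ S*(3)=-
t_2: node(2,0) S=113.1839 payoff=24.6661 vs cont=30.0634 → 30.0634 [wait]  node(2,1) S=147.1300 payoff=0.0000 vs cont=13.8440 → 13.8440 [wait]  node(2,2) S=191.2572 payoff=0.0000 vs cont=4.5061 → 4.5061 [wait]  ⇒ S*(2)=-
t_1: node(1,0) S=129.0455 payoff=8.8045 vs cont=22.0529 → 22.0529 [wait]  node(1,1) S=167.7488 payoff=0.0000 vs cont=9.2537 → 9.2537 [wait]  ⇒ S*(1)=-
t_0: node(0,0) S=147.1300 payoff=0.0000 vs cont=15.7420 → 15.7420 [wait]  ⇒ S*(0)=-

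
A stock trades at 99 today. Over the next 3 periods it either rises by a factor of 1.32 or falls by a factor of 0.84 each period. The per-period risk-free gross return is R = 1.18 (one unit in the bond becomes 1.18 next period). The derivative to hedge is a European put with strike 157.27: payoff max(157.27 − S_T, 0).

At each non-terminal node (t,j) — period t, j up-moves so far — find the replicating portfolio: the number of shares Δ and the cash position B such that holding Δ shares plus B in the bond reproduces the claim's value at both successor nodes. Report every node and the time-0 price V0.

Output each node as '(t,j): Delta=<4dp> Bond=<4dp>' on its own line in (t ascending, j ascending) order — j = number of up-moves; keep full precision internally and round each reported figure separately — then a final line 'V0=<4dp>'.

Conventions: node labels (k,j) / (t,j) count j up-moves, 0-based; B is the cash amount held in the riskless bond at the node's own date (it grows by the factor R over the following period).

Risk-neutral probability p* = (R−d)/(u−d) = (1.18−0.84)/(1.32−0.84) = 0.7083.
Payoffs at expiry: V(3,0)=98.5923, V(3,1)=65.0622, V(3,2)=12.3720, V(3,3)=0.0000
  t=2,j=0: stock 69.8544 → up 92.2078 (V=65.0622), down 58.6777 (V=98.5923). Price 63.4253; hedge Δ=-1.0000, bond B=133.2797.
  t=2,j=1: stock 109.7712 → up 144.8980 (V=12.3720), down 92.2078 (V=65.0622). Price 23.5085; hedge Δ=-1.0000, bond B=133.2797.
  t=2,j=2: stock 172.4976 → up 227.6968 (V=0.0000), down 144.8980 (V=12.3720). Price 3.0581; hedge Δ=-0.1494, bond B=28.8331.
  t=1,j=0: stock 83.1600 → up 109.7712 (V=23.5085), down 69.8544 (V=63.4253). Price 29.7889; hedge Δ=-1.0000, bond B=112.9489.
  t=1,j=1: stock 130.6800 → up 172.4976 (V=3.0581), down 109.7712 (V=23.5085). Price 7.6464; hedge Δ=-0.3260, bond B=50.2514.
  t=0,j=0: stock 99.0000 → up 130.6800 (V=7.6464), down 83.1600 (V=29.7889). Price 11.9531; hedge Δ=-0.4660, bond B=58.0832.
Check: Δ(0,0)·S0 + B(0,0) = 11.9531 = V0.

(0,0): Delta=-0.4660 Bond=58.0832
(1,0): Delta=-1.0000 Bond=112.9489
(1,1): Delta=-0.3260 Bond=50.2514
(2,0): Delta=-1.0000 Bond=133.2797
(2,1): Delta=-1.0000 Bond=133.2797
(2,2): Delta=-0.1494 Bond=28.8331
V0=11.9531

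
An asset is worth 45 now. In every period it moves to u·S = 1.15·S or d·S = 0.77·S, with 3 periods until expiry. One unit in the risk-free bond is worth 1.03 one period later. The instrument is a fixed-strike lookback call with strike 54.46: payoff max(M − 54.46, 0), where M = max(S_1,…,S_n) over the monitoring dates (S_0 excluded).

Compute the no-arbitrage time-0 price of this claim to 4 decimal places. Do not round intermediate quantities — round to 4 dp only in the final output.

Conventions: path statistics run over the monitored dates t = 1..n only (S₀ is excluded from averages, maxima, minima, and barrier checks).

price = 4.7813

With p* = (R−d)/(u−d) = 0.6842, sum probability × payoff across the paths and divide by R^3.
Enumerate all 2^3 = 8 price paths (U = up ×1.15, D = down ×0.77); each path with k up-moves has probability p*^k·(1−p*)^(3−k).
DDD: M=34.6500, payoff=0.0000, prob=0.031491
UDD: M=51.7500, payoff=0.0000, prob=0.068232
DUD: M=39.8475, payoff=0.0000, prob=0.068232
UUD: M=59.5125, payoff=5.0525, prob=0.147835
DDU: M=34.6500, payoff=0.0000, prob=0.068232
UDU: M=51.7500, payoff=0.0000, prob=0.147835
DUU: M=45.8246, payoff=0.0000, prob=0.147835
UUU: M=68.4394, payoff=13.9794, prob=0.320309
Price = Σ prob·payoff / R^3 = 5.224657 / 1.092727 = 4.7813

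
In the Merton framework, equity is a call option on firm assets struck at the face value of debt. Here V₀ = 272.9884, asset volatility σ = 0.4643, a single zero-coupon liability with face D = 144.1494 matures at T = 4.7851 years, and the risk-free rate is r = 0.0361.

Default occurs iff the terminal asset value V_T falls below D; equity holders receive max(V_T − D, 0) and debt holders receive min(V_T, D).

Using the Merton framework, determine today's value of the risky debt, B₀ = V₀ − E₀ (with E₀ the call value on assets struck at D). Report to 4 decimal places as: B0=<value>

Apply the equity-as-call identities (strike 144.1494, horizon 4.7851 years):
d₁ = [ln(V₀/D) + (r + σ²/2)T] / (σ√T)
   = [ln(272.9884/144.1494) + (0.0361 + 0.5·0.4643²)·4.7851] / (0.4643·√4.7851)
   = [0.638579 + 0.688515] / 1.015650 = 1.306645
d₂ = d₁ − σ√T = 1.306645 − 1.015650 = 0.290994
N(d₁) = 0.904333,  N(d₂) = 0.614472,  e^(−rT) = 0.841355
E₀ = V₀·N(d₁) − D·e^(−rT)·N(d₂)
   = 272.9884·0.904333 − 144.1494·0.841355·0.614472 = 172.348846
B₀ = V₀ − E₀ = 272.9884 − 172.348846 = 100.639554

B0=100.6396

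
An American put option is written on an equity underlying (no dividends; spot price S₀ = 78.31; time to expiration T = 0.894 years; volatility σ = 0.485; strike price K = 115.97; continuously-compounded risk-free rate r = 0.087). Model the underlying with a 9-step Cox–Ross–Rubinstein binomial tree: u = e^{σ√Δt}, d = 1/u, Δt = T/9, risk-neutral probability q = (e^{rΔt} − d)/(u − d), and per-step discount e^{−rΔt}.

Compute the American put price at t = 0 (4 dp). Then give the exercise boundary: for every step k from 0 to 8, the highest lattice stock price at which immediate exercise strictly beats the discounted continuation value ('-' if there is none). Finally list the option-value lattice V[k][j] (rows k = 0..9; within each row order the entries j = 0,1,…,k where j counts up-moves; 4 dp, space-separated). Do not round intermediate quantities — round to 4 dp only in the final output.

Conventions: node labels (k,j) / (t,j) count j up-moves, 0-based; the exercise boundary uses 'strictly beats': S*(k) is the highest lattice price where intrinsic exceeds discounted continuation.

Δt=0.09933, u=1.16516, d=0.85825, q=0.49014, disc=e^(-rΔt)=0.99140
k=9 terminal: V=max(K-S,0) → 96.1845 89.1092 79.5039 66.4637 48.7603 24.7263 0.0000 0.0000 0.0000 0.0000
k=8: j=0 S=23.0533 intr=92.9167 cont=91.9188 V=92.9167[EX]; j=1 S=31.2971 intr=84.6729 cont=83.6750 V=84.6729[EX]; j=2 S=42.4889 intr=73.4811 cont=72.4833 V=73.4811[EX]; j=3 S=57.6828 intr=58.2872 cont=57.2893 V=58.2872[EX]; j=4 S=78.3100 intr=37.6600 cont=36.6621 V=37.6600[EX]; j=5 S=106.3135 intr=9.6565 cont=12.4985 V=12.4985[hold]; j=6 S=144.3309 intr=0.0000 cont=0.0000 V=0.0000[hold]; j=7 S=195.9433 intr=0.0000 cont=0.0000 V=0.0000[hold]; j=8 S=266.0122 intr=0.0000 cont=0.0000 V=0.0000[hold]  S*(8)=78.3100
k=7: j=0 S=26.8608 intr=89.1092 cont=88.1113 V=89.1092[EX]; j=1 S=36.4661 intr=79.5039 cont=78.5060 V=79.5039[EX]; j=2 S=49.5063 intr=66.4637 cont=65.4658 V=66.4637[EX]; j=3 S=67.2097 intr=48.7603 cont=47.7624 V=48.7603[EX]; j=4 S=91.2437 intr=24.7263 cont=25.1094 V=25.1094[hold]; j=5 S=123.8722 intr=0.0000 cont=6.3176 V=6.3176[hold]; j=6 S=168.1686 intr=0.0000 cont=0.0000 V=0.0000[hold]; j=7 S=228.3053 intr=0.0000 cont=0.0000 V=0.0000[hold]  S*(7)=67.2097
k=6: j=0 S=31.2971 intr=84.6729 cont=83.6750 V=84.6729[EX]; j=1 S=42.4889 intr=73.4811 cont=72.4833 V=73.4811[EX]; j=2 S=57.6828 intr=58.2872 cont=57.2893 V=58.2872[EX]; j=3 S=78.3100 intr=37.6600 cont=36.8483 V=37.6600[EX]; j=4 S=106.3135 intr=9.6565 cont=15.7620 V=15.7620[hold]; j=5 S=144.3309 intr=0.0000 cont=3.1934 V=3.1934[hold]; j=6 S=195.9433 intr=0.0000 cont=0.0000 V=0.0000[hold]  S*(6)=78.3100
k=5: j=0 S=36.4661 intr=79.5039 cont=78.5060 V=79.5039[EX]; j=1 S=49.5063 intr=66.4637 cont=65.4658 V=66.4637[EX]; j=2 S=67.2097 intr=48.7603 cont=47.7624 V=48.7603[EX]; j=3 S=91.2437 intr=24.7263 cont=26.6952 V=26.6952[hold]; j=4 S=123.8722 intr=0.0000 cont=9.5190 V=9.5190[hold]; j=5 S=168.1686 intr=0.0000 cont=1.6142 V=1.6142[hold]  S*(5)=67.2097
k=4: j=0 S=42.4889 intr=73.4811 cont=72.4833 V=73.4811[EX]; j=1 S=57.6828 intr=58.2872 cont=57.2893 V=58.2872[EX]; j=2 S=78.3100 intr=37.6600 cont=37.6188 V=37.6600[EX]; j=3 S=106.3135 intr=9.6565 cont=18.1192 V=18.1192[hold]; j=4 S=144.3309 intr=0.0000 cont=5.5960 V=5.5960[hold]  S*(4)=78.3100
k=3: j=0 S=49.5063 intr=66.4637 cont=65.4658 V=66.4637[EX]; j=1 S=67.2097 intr=48.7603 cont=47.7624 V=48.7603[EX]; j=2 S=91.2437 intr=24.7263 cont=27.8406 V=27.8406[hold]; j=3 S=123.8722 intr=0.0000 cont=11.8780 V=11.8780[hold]  S*(3)=67.2097
k=2: j=0 S=57.6828 intr=58.2872 cont=57.2893 V=58.2872[EX]; j=1 S=78.3100 intr=37.6600 cont=38.1754 V=38.1754[hold]; j=2 S=106.3135 intr=9.6565 cont=19.8445 V=19.8445[hold]  S*(2)=57.6828
k=1: j=0 S=67.2097 intr=48.7603 cont=48.0129 V=48.7603[EX]; j=1 S=91.2437 intr=24.7263 cont=28.9395 V=28.9395[hold]  S*(1)=67.2097
k=0: j=0 S=78.3100 intr=37.6600 cont=38.7094 V=38.7094[hold]  S*(0)=-

price = 38.7094
boundary = - 67.2097 57.6828 67.2097 78.3100 67.2097 78.3100 67.2097 78.3100
tree:
38.7094
48.7603 28.9395
58.2872 38.1754 19.8445
66.4637 48.7603 27.8406 11.8780
73.4811 58.2872 37.6600 18.1192 5.5960
79.5039 66.4637 48.7603 26.6952 9.5190 1.6142
84.6729 73.4811 58.2872 37.6600 15.7620 3.1934 0.0000
89.1092 79.5039 66.4637 48.7603 25.1094 6.3176 0.0000 0.0000
92.9167 84.6729 73.4811 58.2872 37.6600 12.4985 0.0000 0.0000 0.0000
96.1845 89.1092 79.5039 66.4637 48.7603 24.7263 0.0000 0.0000 0.0000 0.0000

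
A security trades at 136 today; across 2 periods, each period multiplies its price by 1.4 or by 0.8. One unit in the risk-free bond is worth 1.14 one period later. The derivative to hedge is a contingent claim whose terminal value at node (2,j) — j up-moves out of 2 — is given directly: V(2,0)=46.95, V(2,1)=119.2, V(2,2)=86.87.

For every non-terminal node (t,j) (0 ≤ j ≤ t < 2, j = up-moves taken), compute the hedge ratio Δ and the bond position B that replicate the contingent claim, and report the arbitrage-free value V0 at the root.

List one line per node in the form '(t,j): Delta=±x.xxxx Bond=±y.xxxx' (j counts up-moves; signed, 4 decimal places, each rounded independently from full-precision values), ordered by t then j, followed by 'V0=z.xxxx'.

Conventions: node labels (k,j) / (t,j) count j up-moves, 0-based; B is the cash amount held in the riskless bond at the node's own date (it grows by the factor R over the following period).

The replicating-portfolio and risk-neutral prices coincide; use p* = (1.14−0.8)/(1.4−0.8) = 0.5667 for the latter.
Terminal payoffs: V(2,0)=46.9500, V(2,1)=119.2000, V(2,2)=86.8700
Node (1,0) S=108.8000: V=(p*·119.2000+(1−p*)·46.9500)/1.14=77.0980; Δ=(119.2000−46.9500)/(152.3200−87.0400)=1.1068; B=V−Δ·S=-43.3187
Node (1,1) S=190.4000: V=(p*·86.8700+(1−p*)·119.2000)/1.14=88.4909; Δ=(86.8700−119.2000)/(266.5600−152.3200)=-0.2830; B=V−Δ·S=142.3743
Node (0,0) S=136.0000: V=(p*·88.4909+(1−p*)·77.0980)/1.14=73.2930; Δ=(88.4909−77.0980)/(190.4000−108.8000)=0.1396; B=V−Δ·S=54.3047
As a check, the time-0 holding Δ(0,0)·S0 + B(0,0) comes to 73.2930 — exactly V0.

(0,0): Delta=0.1396 Bond=54.3047
(1,0): Delta=1.1068 Bond=-43.3187
(1,1): Delta=-0.2830 Bond=142.3743
V0=73.2930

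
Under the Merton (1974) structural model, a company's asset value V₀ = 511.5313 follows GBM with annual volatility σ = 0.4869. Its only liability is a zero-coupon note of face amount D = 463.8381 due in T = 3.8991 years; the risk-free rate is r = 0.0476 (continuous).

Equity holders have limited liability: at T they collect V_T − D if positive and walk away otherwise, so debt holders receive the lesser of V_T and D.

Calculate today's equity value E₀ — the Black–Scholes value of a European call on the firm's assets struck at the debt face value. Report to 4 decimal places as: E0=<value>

E0=235.2758

Work the structural quantities from V₀ = 511.5313 against face 463.8381:
d₁ = [ln(V₀/D) + (r + σ²/2)T] / (σ√T)
   = [ln(511.5313/463.8381) + (0.0476 + 0.5·0.4869²)·3.8991] / (0.4869·√3.8991)
   = [0.097873 + 0.647780] / 0.961440 = 0.775559
d₂ = d₁ − σ√T = 0.775559 − 0.961440 = -0.185880
N(d₁) = 0.780995,  N(d₂) = 0.426269,  e^(−rT) = 0.830608
E₀ = V₀·N(d₁) − D·e^(−rT)·N(d₂)
   = 511.5313·0.780995 − 463.8381·0.830608·0.426269 = 235.275770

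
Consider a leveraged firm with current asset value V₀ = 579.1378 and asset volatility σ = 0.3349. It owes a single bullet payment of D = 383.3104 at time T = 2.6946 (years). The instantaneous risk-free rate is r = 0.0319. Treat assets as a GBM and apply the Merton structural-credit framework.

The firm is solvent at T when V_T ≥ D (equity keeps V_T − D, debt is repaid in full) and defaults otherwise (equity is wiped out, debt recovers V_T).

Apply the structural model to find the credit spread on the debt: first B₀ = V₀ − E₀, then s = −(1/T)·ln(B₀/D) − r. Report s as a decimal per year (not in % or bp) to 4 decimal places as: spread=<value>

spread=0.0263

Work the structural quantities from V₀ = 579.1378 against face 383.3104:
d₁ = [ln(V₀/D) + (r + σ²/2)T] / (σ√T)
   = [ln(579.1378/383.3104) + (0.0319 + 0.5·0.3349²)·2.6946] / (0.3349·√2.6946)
   = [0.412695 + 0.237068] / 0.549746 = 1.181934
d₂ = d₁ − σ√T = 1.181934 − 0.549746 = 0.632187
N(d₁) = 0.881384,  N(d₂) = 0.736368,  e^(−rT) = 0.917633
E₀ = V₀·N(d₁) − D·e^(−rT)·N(d₂)
   = 579.1378·0.881384 − 383.3104·0.917633·0.736368 = 251.434051
B₀ = V₀ − E₀ = 579.1378 − 251.434051 = 327.703749
spread = −(1/T)·ln(B₀/D) − r = −(1/2.6946)·ln(327.703749/383.3104) − 0.0319 = 0.02626637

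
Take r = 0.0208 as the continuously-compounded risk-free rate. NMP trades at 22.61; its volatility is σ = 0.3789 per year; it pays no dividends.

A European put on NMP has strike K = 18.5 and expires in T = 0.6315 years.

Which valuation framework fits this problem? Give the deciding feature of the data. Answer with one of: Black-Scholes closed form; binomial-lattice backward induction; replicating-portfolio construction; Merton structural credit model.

framework: Black-Scholes closed form

Key observation: everything needed for the exact continuous-time valuation of the European put on NMP (strike 18.5) is given, and no feature rules the closed form out.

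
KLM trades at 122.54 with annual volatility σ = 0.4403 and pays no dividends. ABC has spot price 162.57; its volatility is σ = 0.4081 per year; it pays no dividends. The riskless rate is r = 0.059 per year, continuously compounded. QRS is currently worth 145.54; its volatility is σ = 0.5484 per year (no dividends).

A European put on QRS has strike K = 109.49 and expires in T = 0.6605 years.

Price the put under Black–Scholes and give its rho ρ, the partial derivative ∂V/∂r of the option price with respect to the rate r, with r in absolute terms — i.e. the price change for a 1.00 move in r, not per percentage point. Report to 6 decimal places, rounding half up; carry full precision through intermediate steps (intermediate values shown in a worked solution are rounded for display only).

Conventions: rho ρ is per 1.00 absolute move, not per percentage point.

price = 7.435558
ρ = -21.382026

σ√T = 0.5484·√0.6605 = 0.445691
d₁ = (ln(S/K) + (r+σ²/2)T) / (σ√T) = (ln(145.54/109.49) + (0.059+0.5484²/2)·0.6605) / 0.445691 = (0.284618 + 0.138290) / 0.445691 = 0.948880
d₂ = d₁ − σ√T = 0.948880 − 0.445691 = 0.503189
e^{−rT} = 0.961780
N(−d₁) = 0.171341,  N(−d₂) = 0.307416
Put price V = K·e^{−rT}·N(−d₂) − S·N(−d₁) = 32.372484 − 24.936927 = 7.435558
ρ = −K·T·e^{−rT}·N(−d₂) = -21.382026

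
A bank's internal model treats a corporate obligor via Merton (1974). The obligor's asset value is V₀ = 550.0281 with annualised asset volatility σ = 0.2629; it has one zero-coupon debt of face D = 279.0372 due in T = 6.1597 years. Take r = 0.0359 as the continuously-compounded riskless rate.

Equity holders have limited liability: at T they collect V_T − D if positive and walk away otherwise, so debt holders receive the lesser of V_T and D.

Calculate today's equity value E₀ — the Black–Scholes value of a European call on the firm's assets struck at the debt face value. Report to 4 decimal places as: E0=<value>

E0=334.8145

Work the structural quantities from V₀ = 550.0281 against face 279.0372:
d₁ = [ln(V₀/D) + (r + σ²/2)T] / (σ√T)
   = [ln(550.0281/279.0372) + (0.0359 + 0.5·0.2629²)·6.1597] / (0.2629·√6.1597)
   = [0.678624 + 0.434001] / 0.652485 = 1.705213
d₂ = d₁ − σ√T = 1.705213 − 0.652485 = 1.052729
N(d₁) = 0.955923,  N(d₂) = 0.853767,  e^(−rT) = 0.801610
E₀ = V₀·N(d₁) − D·e^(−rT)·N(d₂)
   = 550.0281·0.955923 − 279.0372·0.801610·0.853767 = 334.814540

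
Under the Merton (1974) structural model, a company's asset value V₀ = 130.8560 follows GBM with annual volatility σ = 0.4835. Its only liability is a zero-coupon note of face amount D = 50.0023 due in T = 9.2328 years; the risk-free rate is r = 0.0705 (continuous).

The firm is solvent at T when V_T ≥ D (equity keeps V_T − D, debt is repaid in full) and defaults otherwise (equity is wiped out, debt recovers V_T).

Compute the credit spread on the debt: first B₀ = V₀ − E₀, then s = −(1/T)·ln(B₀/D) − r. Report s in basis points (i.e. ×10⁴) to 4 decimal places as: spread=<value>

With assets at 130.8560 and a single debt payment of 50.0023 at 9.2328 years:
d₁ = [ln(V₀/D) + (r + σ²/2)T] / (σ√T)
   = [ln(130.8560/50.0023) + (0.0705 + 0.5·0.4835²)·9.2328] / (0.4835·√9.2328)
   = [0.962028 + 1.730099] / 1.469140 = 1.832451
d₂ = d₁ − σ√T = 1.832451 − 1.469140 = 0.363311
N(d₁) = 0.966558,  N(d₂) = 0.641814,  e^(−rT) = 0.521570
E₀ = V₀·N(d₁) − D·e^(−rT)·N(d₂)
   = 130.8560·0.966558 − 50.0023·0.521570·0.641814 = 109.741599
B₀ = V₀ − E₀ = 130.8560 − 109.741599 = 21.114401
spread = −(1/T)·ln(B₀/D) − r = −(1/9.2328)·ln(21.114401/50.0023) − 0.0705 = 0.02287511
in basis points: 0.02287511 × 10⁴ = 228.7511 bp

spread=228.7511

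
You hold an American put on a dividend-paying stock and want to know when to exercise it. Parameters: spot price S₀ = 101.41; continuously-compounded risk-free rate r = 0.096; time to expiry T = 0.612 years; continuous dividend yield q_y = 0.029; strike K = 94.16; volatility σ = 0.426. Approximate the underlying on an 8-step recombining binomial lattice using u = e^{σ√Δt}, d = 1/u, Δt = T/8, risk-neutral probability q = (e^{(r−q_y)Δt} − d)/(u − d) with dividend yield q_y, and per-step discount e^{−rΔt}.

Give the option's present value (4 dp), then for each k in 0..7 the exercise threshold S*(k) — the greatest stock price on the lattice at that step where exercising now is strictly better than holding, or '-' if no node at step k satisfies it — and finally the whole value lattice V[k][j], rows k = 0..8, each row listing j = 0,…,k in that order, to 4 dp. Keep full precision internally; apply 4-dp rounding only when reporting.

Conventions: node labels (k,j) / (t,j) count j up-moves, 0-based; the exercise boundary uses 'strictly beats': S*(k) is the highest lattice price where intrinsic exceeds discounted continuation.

params: Δt=0.07650 u=1.12505 d=0.88885 q=0.49233 e^(-rΔt)=0.99268
t_8 payoffs: 54.6495 44.1503 30.8611 14.0404 0.0000 0.0000 0.0000 0.0000 0.0000
t_7: node(7,0) S=44.4512 payoff=49.7088 vs cont=49.1184 → 49.7088 [stop]  node(7,1) S=56.2633 payoff=37.8967 vs cont=37.3324 → 37.8967 [stop]  node(7,2) S=71.2144 payoff=22.9456 vs cont=22.4145 → 22.9456 [stop]  node(7,3) S=90.1384 payoff=4.0216 vs cont=7.0757 → 7.0757 [wait]  node(7,4) S=114.0911 payoff=0.0000 vs cont=0.0000 → 0.0000 [wait]  node(7,5) S=144.4089 payoff=0.0000 vs cont=0.0000 → 0.0000 [wait]  node(7,6) S=182.7832 payoff=0.0000 vs cont=0.0000 → 0.0000 [wait]  node(7,7) S=231.3547 payoff=0.0000 vs cont=0.0000 → 0.0000 [wait]  ⇒ S*(7)=71.2144
t_6: node(6,0) S=50.0097 payoff=44.1503 vs cont=43.5721 → 44.1503 [stop]  node(6,1) S=63.2989 payoff=30.8611 vs cont=30.3124 → 30.8611 [stop]  node(6,2) S=80.1196 payoff=14.0404 vs cont=15.0216 → 15.0216 [wait]  node(6,3) S=101.4100 payoff=0.0000 vs cont=3.5658 → 3.5658 [wait]  node(6,4) S=128.3580 payoff=0.0000 vs cont=0.0000 → 0.0000 [wait]  node(6,5) S=162.4670 payoff=0.0000 vs cont=0.0000 → 0.0000 [wait]  node(6,6) S=205.6399 payoff=0.0000 vs cont=0.0000 → 0.0000 [wait]  ⇒ S*(6)=63.2989
t_5: node(5,0) S=56.2633 payoff=37.8967 vs cont=37.3324 → 37.8967 [stop]  node(5,1) S=71.2144 payoff=22.9456 vs cont=22.8940 → 22.9456 [stop]  node(5,2) S=90.1384 payoff=4.0216 vs cont=9.3129 → 9.3129 [wait]  node(5,3) S=114.0911 payoff=0.0000 vs cont=1.7970 → 1.7970 [wait]  node(5,4) S=144.4089 payoff=0.0000 vs cont=0.0000 → 0.0000 [wait]  node(5,5) S=182.7832 payoff=0.0000 vs cont=0.0000 → 0.0000 [wait]  ⇒ S*(5)=71.2144
t_4: node(4,0) S=63.2989 payoff=30.8611 vs cont=30.3124 → 30.8611 [stop]  node(4,1) S=80.1196 payoff=14.0404 vs cont=16.1150 → 16.1150 [wait]  node(4,2) S=101.4100 payoff=0.0000 vs cont=5.5715 → 5.5715 [wait]  node(4,3) S=128.3580 payoff=0.0000 vs cont=0.9056 → 0.9056 [wait]  node(4,4) S=162.4670 payoff=0.0000 vs cont=0.0000 → 0.0000 [wait]  ⇒ S*(4)=63.2989
t_3: node(3,0) S=71.2144 payoff=22.9456 vs cont=23.4284 → 23.4284 [wait]  node(3,1) S=90.1384 payoff=4.0216 vs cont=10.8442 → 10.8442 [wait]  node(3,2) S=114.0911 payoff=0.0000 vs cont=3.2504 → 3.2504 [wait]  node(3,3) S=144.4089 payoff=0.0000 vs cont=0.4564 → 0.4564 [wait]  ⇒ S*(3)=-
t_2: node(2,0) S=80.1196 payoff=14.0404 vs cont=17.1067 → 17.1067 [wait]  node(2,1) S=101.4100 payoff=0.0000 vs cont=7.0535 → 7.0535 [wait]  node(2,2) S=128.3580 payoff=0.0000 vs cont=1.8611 → 1.8611 [wait]  ⇒ S*(2)=-
t_1: node(1,0) S=90.1384 payoff=4.0216 vs cont=12.0682 → 12.0682 [wait]  node(1,1) S=114.0911 payoff=0.0000 vs cont=4.4642 → 4.4642 [wait]  ⇒ S*(1)=-
t_0: node(0,0) S=101.4100 payoff=0.0000 vs cont=8.2636 → 8.2636 [wait]  ⇒ S*(0)=-

price = 8.2636
boundary = - - - - 63.2989 71.2144 63.2989 71.2144
tree:
8.2636
12.0682 4.4642
17.1067 7.0535 1.8611
23.4284 10.8442 3.2504 0.4564
30.8611 16.1150 5.5715 0.9056 0.0000
37.8967 22.9456 9.3129 1.7970 0.0000 0.0000
44.1503 30.8611 15.0216 3.5658 0.0000 0.0000 0.0000
49.7088 37.8967 22.9456 7.0757 0.0000 0.0000 0.0000 0.0000
54.6495 44.1503 30.8611 14.0404 0.0000 0.0000 0.0000 0.0000 0.0000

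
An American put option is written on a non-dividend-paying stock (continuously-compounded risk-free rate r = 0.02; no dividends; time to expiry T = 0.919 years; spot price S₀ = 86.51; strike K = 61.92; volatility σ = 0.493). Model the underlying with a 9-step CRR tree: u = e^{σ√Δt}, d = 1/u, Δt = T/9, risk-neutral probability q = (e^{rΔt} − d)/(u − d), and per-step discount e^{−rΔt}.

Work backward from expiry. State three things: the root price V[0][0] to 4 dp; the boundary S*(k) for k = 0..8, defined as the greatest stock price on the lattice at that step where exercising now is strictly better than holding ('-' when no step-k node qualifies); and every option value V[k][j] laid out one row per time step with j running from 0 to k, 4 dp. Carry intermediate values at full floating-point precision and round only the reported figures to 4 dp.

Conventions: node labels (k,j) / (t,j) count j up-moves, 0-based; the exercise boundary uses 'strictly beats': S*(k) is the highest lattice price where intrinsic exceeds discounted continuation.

price = 4.7281
boundary = - - - - - - 33.6171 39.3530 46.0676
tree:
4.7281
6.8423 2.3374
9.6775 3.6383 0.8638
13.3274 5.5568 1.4661 0.1807
17.7915 8.2940 2.4591 0.3398 0.0000
22.9074 12.0341 4.0643 0.6390 0.0000 0.0000
28.3029 16.8537 6.5896 1.2017 0.0000 0.0000 0.0000
33.2027 22.5670 10.4109 2.2599 0.0000 0.0000 0.0000 0.0000
37.3884 28.3029 15.8524 4.2498 0.0000 0.0000 0.0000 0.0000 0.0000
40.9640 33.2027 22.5670 7.9921 0.0000 0.0000 0.0000 0.0000 0.0000 0.0000

Δt=0.10211  u=1.17062  d=0.85424  q=0.46716  discount=0.99796
step 9 (expiry): payoffs max(K−S,0) = 40.9640 33.2027 22.5670 7.9921 0.0000 0.0000 0.0000 0.0000 0.0000 0.0000
step 8: (k=8,j=0): S=24.5316, K−S=37.3884, hold=37.2621 ⇒ V=37.3884 exercise | (k=8,j=1): S=33.6171, K−S=28.3029, hold=28.1765 ⇒ V=28.3029 exercise | (k=8,j=2): S=46.0676, K−S=15.8524, hold=15.7260 ⇒ V=15.8524 exercise | (k=8,j=3): S=63.1293, K−S=0.0000, hold=4.2498 ⇒ V=4.2498 continue | (k=8,j=4): S=86.5100, K−S=0.0000, hold=0.0000 ⇒ V=0.0000 continue | (k=8,j=5): S=118.5500, K−S=0.0000, hold=0.0000 ⇒ V=0.0000 continue | (k=8,j=6): S=162.4563, K−S=0.0000, hold=0.0000 ⇒ V=0.0000 continue | (k=8,j=7): S=222.6239, K−S=0.0000, hold=0.0000 ⇒ V=0.0000 continue | (k=8,j=8): S=305.0753, K−S=0.0000, hold=0.0000 ⇒ V=0.0000 continue  boundary S*=46.0676
step 7: (k=7,j=0): S=28.7173, K−S=33.2027, hold=33.0764 ⇒ V=33.2027 exercise | (k=7,j=1): S=39.3530, K−S=22.5670, hold=22.4406 ⇒ V=22.5670 exercise | (k=7,j=2): S=53.9279, K−S=7.9921, hold=10.4109 ⇒ V=10.4109 continue | (k=7,j=3): S=73.9007, K−S=0.0000, hold=2.2599 ⇒ V=2.2599 continue | (k=7,j=4): S=101.2707, K−S=0.0000, hold=0.0000 ⇒ V=0.0000 continue | (k=7,j=5): S=138.7775, K−S=0.0000, hold=0.0000 ⇒ V=0.0000 continue | (k=7,j=6): S=190.1754, K−S=0.0000, hold=0.0000 ⇒ V=0.0000 continue | (k=7,j=7): S=260.6090, K−S=0.0000, hold=0.0000 ⇒ V=0.0000 continue  boundary S*=39.3530
step 6: (k=6,j=0): S=33.6171, K−S=28.3029, hold=28.1765 ⇒ V=28.3029 exercise | (k=6,j=1): S=46.0676, K−S=15.8524, hold=16.8537 ⇒ V=16.8537 continue | (k=6,j=2): S=63.1293, K−S=0.0000, hold=6.5896 ⇒ V=6.5896 continue | (k=6,j=3): S=86.5100, K−S=0.0000, hold=1.2017 ⇒ V=1.2017 continue | (k=6,j=4): S=118.5500, K−S=0.0000, hold=0.0000 ⇒ V=0.0000 continue | (k=6,j=5): S=162.4563, K−S=0.0000, hold=0.0000 ⇒ V=0.0000 continue | (k=6,j=6): S=222.6239, K−S=0.0000, hold=0.0000 ⇒ V=0.0000 continue  boundary S*=33.6171
step 5: (k=5,j=0): S=39.3530, K−S=22.5670, hold=22.9074 ⇒ V=22.9074 continue | (k=5,j=1): S=53.9279, K−S=7.9921, hold=12.0341 ⇒ V=12.0341 continue | (k=5,j=2): S=73.9007, K−S=0.0000, hold=4.0643 ⇒ V=4.0643 continue | (k=5,j=3): S=101.2707, K−S=0.0000, hold=0.6390 ⇒ V=0.6390 continue | (k=5,j=4): S=138.7775, K−S=0.0000, hold=0.0000 ⇒ V=0.0000 continue | (k=5,j=5): S=190.1754, K−S=0.0000, hold=0.0000 ⇒ V=0.0000 continue  boundary S*=-
step 4: (k=4,j=0): S=46.0676, K−S=15.8524, hold=17.7915 ⇒ V=17.7915 continue | (k=4,j=1): S=63.1293, K−S=0.0000, hold=8.2940 ⇒ V=8.2940 continue | (k=4,j=2): S=86.5100, K−S=0.0000, hold=2.4591 ⇒ V=2.4591 continue | (k=4,j=3): S=118.5500, K−S=0.0000, hold=0.3398 ⇒ V=0.3398 continue | (k=4,j=4): S=162.4563, K−S=0.0000, hold=0.0000 ⇒ V=0.0000 continue  boundary S*=-
step 3: (k=3,j=0): S=53.9279, K−S=7.9921, hold=13.3274 ⇒ V=13.3274 continue | (k=3,j=1): S=73.9007, K−S=0.0000, hold=5.5568 ⇒ V=5.5568 continue | (k=3,j=2): S=101.2707, K−S=0.0000, hold=1.4661 ⇒ V=1.4661 continue | (k=3,j=3): S=138.7775, K−S=0.0000, hold=0.1807 ⇒ V=0.1807 continue  boundary S*=-
step 2: (k=2,j=0): S=63.1293, K−S=0.0000, hold=9.6775 ⇒ V=9.6775 continue | (k=2,j=1): S=86.5100, K−S=0.0000, hold=3.6383 ⇒ V=3.6383 continue | (k=2,j=2): S=118.5500, K−S=0.0000, hold=0.8638 ⇒ V=0.8638 continue  boundary S*=-
step 1: (k=1,j=0): S=73.9007, K−S=0.0000, hold=6.8423 ⇒ V=6.8423 continue | (k=1,j=1): S=101.2707, K−S=0.0000, hold=2.3374 ⇒ V=2.3374 continue  boundary S*=-
step 0: (k=0,j=0): S=86.5100, K−S=0.0000, hold=4.7281 ⇒ V=4.7281 continue  boundary S*=-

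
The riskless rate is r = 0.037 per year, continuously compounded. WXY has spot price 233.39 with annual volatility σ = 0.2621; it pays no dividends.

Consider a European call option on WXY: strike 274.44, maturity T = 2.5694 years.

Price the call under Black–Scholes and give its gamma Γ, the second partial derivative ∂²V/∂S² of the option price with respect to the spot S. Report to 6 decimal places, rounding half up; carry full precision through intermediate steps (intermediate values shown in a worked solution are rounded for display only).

σ√T = 0.2621·√2.5694 = 0.420129
d₁ = (ln(S/K) + (r+σ²/2)T) / (σ√T) = (ln(233.39/274.44) + (0.037+0.2621²/2)·2.5694) / 0.420129 = (-0.162022 + 0.183322) / 0.420129 = 0.050699
d₂ = d₁ − σ√T = 0.050699 − 0.420129 = -0.369430
e^{−rT} = 0.909311
N(d₁) = 0.520217,  N(d₂) = 0.355904
Call price V = S·N(d₁) − K·e^{−rT}·N(d₂) = 121.413555 − 88.816259 = 32.597296
φ(d₁) = (1/√(2π))·e^{−d₁²/2} = 0.398430
Γ = φ(d₁) / (S·σ·√T) = 0.004063

price = 32.597296
Γ = 0.004063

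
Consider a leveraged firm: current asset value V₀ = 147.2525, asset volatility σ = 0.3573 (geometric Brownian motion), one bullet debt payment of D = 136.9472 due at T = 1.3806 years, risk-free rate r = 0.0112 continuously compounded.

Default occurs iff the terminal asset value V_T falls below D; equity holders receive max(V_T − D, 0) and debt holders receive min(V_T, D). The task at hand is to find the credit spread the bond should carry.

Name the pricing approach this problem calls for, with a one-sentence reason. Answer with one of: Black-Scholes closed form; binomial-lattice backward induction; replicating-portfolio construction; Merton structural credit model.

framework: Merton structural credit model

Key observation: the asked-for credit quantity lives on the firm's capital structure — asset value, asset volatility, debt face 136.9472 — which is the structural model's domain.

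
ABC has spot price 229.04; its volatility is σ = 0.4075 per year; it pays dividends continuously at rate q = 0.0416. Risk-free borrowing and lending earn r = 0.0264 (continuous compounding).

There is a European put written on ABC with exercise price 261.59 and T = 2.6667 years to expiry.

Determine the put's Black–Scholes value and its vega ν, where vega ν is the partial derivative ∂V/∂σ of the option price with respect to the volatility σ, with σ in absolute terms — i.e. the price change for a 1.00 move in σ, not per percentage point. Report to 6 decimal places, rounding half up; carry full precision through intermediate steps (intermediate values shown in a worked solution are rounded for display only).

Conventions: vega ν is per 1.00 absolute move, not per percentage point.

price = 79.796946
ν = 133.198870

σ√T = 0.4075·√2.6667 = 0.665449
d₁ = (ln(S/K) + (r−q+σ²/2)T) / (σ√T) = (ln(229.04/261.59) + (0.0264−0.0416+0.4075²/2)·2.6667) / 0.665449 = (-0.132882 + 0.180877) / 0.665449 = 0.072125
d₂ = d₁ − σ√T = 0.072125 − 0.665449 = -0.593324
e^{−rT} = 0.932020
e^{−qT} = 0.894997
N(−d₁) = 0.471251,  N(−d₂) = 0.723518
Put price V = K·e^{−rT}·N(−d₂) − S·e^{−qT}·N(−d₁) = 176.398801 − 96.601855 = 79.796946
φ(d₁) = (1/√(2π))·e^{−d₁²/2} = 0.397906
ν = S·e^{−qT}·φ(d₁)·√T = 133.198870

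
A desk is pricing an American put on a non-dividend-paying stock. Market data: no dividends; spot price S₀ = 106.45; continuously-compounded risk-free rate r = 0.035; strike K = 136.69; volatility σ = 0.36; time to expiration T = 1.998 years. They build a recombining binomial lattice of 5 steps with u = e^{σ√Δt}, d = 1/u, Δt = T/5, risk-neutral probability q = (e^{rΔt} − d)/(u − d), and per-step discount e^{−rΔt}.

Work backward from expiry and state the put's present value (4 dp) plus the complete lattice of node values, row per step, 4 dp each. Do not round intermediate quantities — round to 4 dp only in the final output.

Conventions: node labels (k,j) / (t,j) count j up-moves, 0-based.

Δt=0.39960, u=1.25555, d=0.79647, q=0.47403, disc=e^(-rΔt)=0.98611
k=5 terminal: V=max(K-S,0) → 102.5720 82.9066 51.9061 3.0372 0.0000 0.0000
k=4: j=0 S=42.8367 intr=93.8533 cont=91.9549 V=93.8533[EX]; j=1 S=67.5275 intr=69.1625 cont=67.2640 V=69.1625[EX]; j=2 S=106.4500 intr=30.2400 cont=28.3416 V=30.2400[EX]; j=3 S=167.8072 intr=0.0000 cont=1.5753 V=1.5753[hold]; j=4 S=264.5303 intr=0.0000 cont=0.0000 V=0.0000[hold]
k=3: j=0 S=53.7834 intr=82.9066 cont=81.0082 V=82.9066[EX]; j=1 S=84.7839 intr=51.9061 cont=50.0077 V=51.9061[EX]; j=2 S=133.6528 intr=3.0372 cont=16.4208 V=16.4208[hold]; j=3 S=210.6896 intr=0.0000 cont=0.8170 V=0.8170[hold]
k=2: j=0 S=67.5275 intr=69.1625 cont=67.2640 V=69.1625[EX]; j=1 S=106.4500 intr=30.2400 cont=34.5977 V=34.5977[hold]; j=2 S=167.8072 intr=0.0000 cont=8.8988 V=8.8988[hold]
k=1: j=0 S=84.7839 intr=51.9061 cont=52.0447 V=52.0447[hold]; j=1 S=133.6528 intr=3.0372 cont=22.1043 V=22.1043[hold]
k=0: j=0 S=106.4500 intr=30.2400 cont=37.3263 V=37.3263[hold]

price = 37.3263
tree:
37.3263
52.0447 22.1043
69.1625 34.5977 8.8988
82.9066 51.9061 16.4208 0.8170
93.8533 69.1625 30.2400 1.5753 0.0000
102.5720 82.9066 51.9061 3.0372 0.0000 0.0000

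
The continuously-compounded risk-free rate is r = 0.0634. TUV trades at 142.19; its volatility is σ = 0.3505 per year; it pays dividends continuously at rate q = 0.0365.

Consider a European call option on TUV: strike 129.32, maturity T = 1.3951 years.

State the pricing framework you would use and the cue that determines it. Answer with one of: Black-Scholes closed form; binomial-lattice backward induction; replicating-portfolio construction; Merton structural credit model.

Key observation: a European-exercise option on TUV struck at 129.32 — a GBM underlying with constant parameters — admits an analytic price: the data contain no early exercise, no discrete tree, no debt structure.

framework: Black-Scholes closed form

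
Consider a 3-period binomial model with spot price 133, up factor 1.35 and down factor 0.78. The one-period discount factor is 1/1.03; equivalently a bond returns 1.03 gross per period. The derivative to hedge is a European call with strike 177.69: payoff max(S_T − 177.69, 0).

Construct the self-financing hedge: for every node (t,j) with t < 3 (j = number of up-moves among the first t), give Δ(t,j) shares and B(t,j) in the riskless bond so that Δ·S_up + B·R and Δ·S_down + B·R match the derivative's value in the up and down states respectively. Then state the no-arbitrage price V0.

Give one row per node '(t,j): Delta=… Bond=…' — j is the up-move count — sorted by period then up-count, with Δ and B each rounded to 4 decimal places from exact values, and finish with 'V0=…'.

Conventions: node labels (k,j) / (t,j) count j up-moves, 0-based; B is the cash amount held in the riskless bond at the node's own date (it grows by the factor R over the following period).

Under the risk-neutral measure, an up-move has probability p* = (R−d)/(u−d) = 0.4386 and values discount at R = 1.03.
Terminal payoffs: V(3,0)=0.0000, V(3,1)=0.0000, V(3,2)=11.3762, V(3,3)=149.5399
Node (2,0) S=80.9172: V=(p*·0.0000+(1−p*)·0.0000)/1.03=0.0000; Δ=(0.0000−0.0000)/(109.2382−63.1154)=0.0000; B=V−Δ·S=0.0000
Node (2,1) S=140.0490: V=(p*·11.3762+(1−p*)·0.0000)/1.03=4.8442; Δ=(11.3762−0.0000)/(189.0662−109.2382)=0.1425; B=V−Δ·S=-15.1139
Node (2,2) S=242.3925: V=(p*·149.5399+(1−p*)·11.3762)/1.03=69.8779; Δ=(149.5399−11.3762)/(327.2299−189.0662)=1.0000; B=V−Δ·S=-172.5146
Node (1,0) S=103.7400: V=(p*·4.8442+(1−p*)·0.0000)/1.03=2.0628; Δ=(4.8442−0.0000)/(140.0490−80.9172)=0.0819; B=V−Δ·S=-6.4358
Node (1,1) S=179.5500: V=(p*·69.8779+(1−p*)·4.8442)/1.03=32.3959; Δ=(69.8779−4.8442)/(242.3925−140.0490)=0.6354; B=V−Δ·S=-81.6984
Node (0,0) S=133.0000: V=(p*·32.3959+(1−p*)·2.0628)/1.03=14.9192; Δ=(32.3959−2.0628)/(179.5500−103.7400)=0.4001; B=V−Δ·S=-38.2968
Verification: the root portfolio costs Δ(0,0)·S0 + B(0,0) = 14.9192, matching V0.

(0,0): Delta=0.4001 Bond=-38.2968
(1,0): Delta=0.0819 Bond=-6.4358
(1,1): Delta=0.6354 Bond=-81.6984
(2,0): Delta=0.0000 Bond=0.0000
(2,1): Delta=0.1425 Bond=-15.1139
(2,2): Delta=1.0000 Bond=-172.5146
V0=14.9192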